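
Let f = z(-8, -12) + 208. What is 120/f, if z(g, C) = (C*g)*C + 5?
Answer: -40/313 ≈ -0.12780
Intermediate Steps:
z(g, C) = 5 + g*C² (z(g, C) = g*C² + 5 = 5 + g*C²)
f = -939 (f = (5 - 8*(-12)²) + 208 = (5 - 8*144) + 208 = (5 - 1152) + 208 = -1147 + 208 = -939)
120/f = 120/(-939) = 120*(-1/939) = -40/313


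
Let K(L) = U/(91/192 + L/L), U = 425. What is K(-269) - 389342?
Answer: -110102186/283 ≈ -3.8905e+5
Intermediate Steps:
K(L) = 81600/283 (K(L) = 425/(91/192 + L/L) = 425/(91*(1/192) + 1) = 425/(91/192 + 1) = 425/(283/192) = 425*(192/283) = 81600/283)
K(-269) - 389342 = 81600/283 - 389342 = -110102186/283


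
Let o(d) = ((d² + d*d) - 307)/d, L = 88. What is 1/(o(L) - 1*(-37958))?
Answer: 88/3355485 ≈ 2.6226e-5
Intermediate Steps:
o(d) = (-307 + 2*d²)/d (o(d) = ((d² + d²) - 307)/d = (2*d² - 307)/d = (-307 + 2*d²)/d)
1/(o(L) - 1*(-37958)) = 1/((-307/88 + 2*88) - 1*(-37958)) = 1/((-307*1/88 + 176) + 37958) = 1/((-307/88 + 176) + 37958) = 1/(15181/88 + 37958) = 1/(3355485/88) = 88/3355485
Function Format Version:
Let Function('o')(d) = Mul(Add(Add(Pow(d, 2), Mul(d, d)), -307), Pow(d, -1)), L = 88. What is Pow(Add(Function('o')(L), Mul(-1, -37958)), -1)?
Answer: Rational(88, 3355485) ≈ 2.6226e-5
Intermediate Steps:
Function('o')(d) = Mul(Pow(d, -1), Add(-307, Mul(2, Pow(d, 2)))) (Function('o')(d) = Mul(Add(Add(Pow(d, 2), Pow(d, 2)), -307), Pow(d, -1)) = Mul(Add(Mul(2, Pow(d, 2)), -307), Pow(d, -1)) = Mul(Add(-307, Mul(2, Pow(d, 2))), Pow(d, -1)) = Mul(Pow(d, -1), Add(-307, Mul(2, Pow(d, 2)))))
Pow(Add(Function('o')(L), Mul(-1, -37958)), -1) = Pow(Add(Add(Mul(-307, Pow(88, -1)), Mul(2, 88)), Mul(-1, -37958)), -1) = Pow(Add(Add(Mul(-307, Rational(1, 88)), 176), 37958), -1) = Pow(Add(Add(Rational(-307, 88), 176), 37958), -1) = Pow(Add(Rational(15181, 88), 37958), -1) = Pow(Rational(3355485, 88), -1) = Rational(88, 3355485)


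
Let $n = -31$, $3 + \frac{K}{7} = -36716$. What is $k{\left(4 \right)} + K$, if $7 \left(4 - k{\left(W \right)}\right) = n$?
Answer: $- \frac{1799172}{7} \approx -2.5702 \cdot 10^{5}$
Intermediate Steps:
$K = -257033$ ($K = -21 + 7 \left(-36716\right) = -21 - 257012 = -257033$)
$k{\left(W \right)} = \frac{59}{7}$ ($k{\left(W \right)} = 4 - - \frac{31}{7} = 4 + \frac{31}{7} = \frac{59}{7}$)
$k{\left(4 \right)} + K = \frac{59}{7} - 257033 = - \frac{1799172}{7}$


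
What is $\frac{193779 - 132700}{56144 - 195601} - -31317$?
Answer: $\frac{4367313790}{139457} \approx 31317.0$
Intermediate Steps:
$\frac{193779 - 132700}{56144 - 195601} - -31317 = \frac{61079}{-139457} + 31317 = 61079 \left(- \frac{1}{139457}\right) + 31317 = - \frac{61079}{139457} + 31317 = \frac{4367313790}{139457}$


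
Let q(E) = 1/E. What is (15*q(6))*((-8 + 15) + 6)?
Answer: 65/2 ≈ 32.500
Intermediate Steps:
(15*q(6))*((-8 + 15) + 6) = (15/6)*((-8 + 15) + 6) = (15*(⅙))*(7 + 6) = (5/2)*13 = 65/2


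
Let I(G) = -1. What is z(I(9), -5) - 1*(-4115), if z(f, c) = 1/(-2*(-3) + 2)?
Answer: 32921/8 ≈ 4115.1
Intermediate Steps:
z(f, c) = ⅛ (z(f, c) = 1/(6 + 2) = 1/8 = ⅛)
z(I(9), -5) - 1*(-4115) = ⅛ - 1*(-4115) = ⅛ + 4115 = 32921/8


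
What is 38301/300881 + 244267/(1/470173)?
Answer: 34555505323494572/300881 ≈ 1.1485e+11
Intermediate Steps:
38301/300881 + 244267/(1/470173) = 38301*(1/300881) + 244267/(1/470173) = 38301/300881 + 244267*470173 = 38301/300881 + 114847748191 = 34555505323494572/300881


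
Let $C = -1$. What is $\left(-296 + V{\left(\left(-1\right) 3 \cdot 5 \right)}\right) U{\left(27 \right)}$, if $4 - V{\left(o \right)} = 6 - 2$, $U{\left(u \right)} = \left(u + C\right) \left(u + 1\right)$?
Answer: $-215488$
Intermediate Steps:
$U{\left(u \right)} = \left(1 + u\right) \left(-1 + u\right)$ ($U{\left(u \right)} = \left(u - 1\right) \left(u + 1\right) = \left(-1 + u\right) \left(1 + u\right) = \left(1 + u\right) \left(-1 + u\right)$)
$V{\left(o \right)} = 0$ ($V{\left(o \right)} = 4 - \left(6 - 2\right) = 4 - 4 = 0$)
$\left(-296 + V{\left(\left(-1\right) 3 \cdot 5 \right)}\right) U{\left(27 \right)} = \left(-296 + 0\right) \left(-1 + 27^{2}\right) = - 296 \left(-1 + 729\right) = \left(-296\right) 728 = -215488$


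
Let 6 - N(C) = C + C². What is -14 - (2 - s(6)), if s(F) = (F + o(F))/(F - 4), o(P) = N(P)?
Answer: -31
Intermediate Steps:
N(C) = 6 - C - C² (N(C) = 6 - (C + C²) = 6 + (-C - C²) = 6 - C - C²)
o(P) = 6 - P - P²
s(F) = (6 - F²)/(-4 + F) (s(F) = (F + (6 - F - F²))/(F - 4) = (6 - F²)/(-4 + F))
-14 - (2 - s(6)) = -14 - (2 - (6 - 1*6²)/(-4 + 6)) = -14 - (2 - (6 - 1*36)/2) = -14 - (2 - (6 - 36)/2) = -14 - (2 - (-30)/2) = -14 - (2 - 1*(-15)) = -14 - (2 + 15) = -14 - 1*17 = -14 - 17 = -31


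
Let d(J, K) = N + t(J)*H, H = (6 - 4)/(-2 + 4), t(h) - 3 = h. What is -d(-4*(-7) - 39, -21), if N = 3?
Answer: 5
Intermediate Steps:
t(h) = 3 + h
H = 1 (H = 2/2 = 2*(1/2) = 1)
d(J, K) = 6 + J (d(J, K) = 3 + (3 + J)*1 = 3 + (3 + J) = 6 + J)
-d(-4*(-7) - 39, -21) = -(6 + (-4*(-7) - 39)) = -(6 + (28 - 39)) = -(6 - 11) = -1*(-5) = 5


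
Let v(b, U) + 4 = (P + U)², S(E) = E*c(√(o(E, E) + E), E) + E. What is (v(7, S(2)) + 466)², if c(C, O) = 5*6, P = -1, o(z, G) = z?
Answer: 17497489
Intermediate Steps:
c(C, O) = 30
S(E) = 31*E (S(E) = E*30 + E = 30*E + E = 31*E)
v(b, U) = -4 + (-1 + U)²
(v(7, S(2)) + 466)² = ((-4 + (-1 + 31*2)²) + 466)² = ((-4 + (-1 + 62)²) + 466)² = ((-4 + 61²) + 466)² = ((-4 + 3721) + 466)² = (3717 + 466)² = 4183² = 17497489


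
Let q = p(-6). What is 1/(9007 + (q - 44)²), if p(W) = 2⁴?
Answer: 1/9791 ≈ 0.00010213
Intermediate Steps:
p(W) = 16
q = 16
1/(9007 + (q - 44)²) = 1/(9007 + (16 - 44)²) = 1/(9007 + (-28)²) = 1/(9007 + 784) = 1/9791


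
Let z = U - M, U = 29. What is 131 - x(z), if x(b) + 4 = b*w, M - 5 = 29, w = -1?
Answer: 130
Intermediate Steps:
M = 34 (M = 5 + 29 = 34)
z = -5 (z = 29 - 1*34 = 29 - 34 = -5)
x(b) = -4 - b (x(b) = -4 + b*(-1) = -4 - b)
131 - x(z) = 131 - (-4 - 1*(-5)) = 131 - (-4 + 5) = 131 - 1*1 = 131 - 1 = 130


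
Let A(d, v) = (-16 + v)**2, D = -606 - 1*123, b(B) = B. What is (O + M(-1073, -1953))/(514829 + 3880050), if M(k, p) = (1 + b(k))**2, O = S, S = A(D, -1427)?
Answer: 3231433/4394879 ≈ 0.73527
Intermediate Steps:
D = -729 (D = -606 - 123 = -729)
S = 2082249 (S = (-16 - 1427)**2 = (-1443)**2 = 2082249)
O = 2082249
M(k, p) = (1 + k)**2
(O + M(-1073, -1953))/(514829 + 3880050) = (2082249 + (1 - 1073)**2)/(514829 + 3880050) = (2082249 + (-1072)**2)/4394879 = (2082249 + 1149184)*(1/4394879) = 3231433*(1/4394879) = 3231433/4394879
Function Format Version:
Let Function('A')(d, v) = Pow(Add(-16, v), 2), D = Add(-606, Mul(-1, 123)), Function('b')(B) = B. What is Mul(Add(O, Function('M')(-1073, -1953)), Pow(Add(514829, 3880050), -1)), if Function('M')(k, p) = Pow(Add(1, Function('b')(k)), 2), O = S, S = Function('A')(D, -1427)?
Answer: Rational(3231433, 4394879) ≈ 0.73527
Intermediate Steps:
D = -729 (D = Add(-606, -123) = -729)
S = 2082249 (S = Pow(Add(-16, -1427), 2) = Pow(-1443, 2) = 2082249)
O = 2082249
Function('M')(k, p) = Pow(Add(1, k), 2)
Mul(Add(O, Function('M')(-1073, -1953)), Pow(Add(514829, 3880050), -1)) = Mul(Add(2082249, Pow(Add(1, -1073), 2)), Pow(Add(514829, 3880050), -1)) = Mul(Add(2082249, Pow(-1072, 2)), Pow(4394879, -1)) = Mul(Add(2082249, 1149184), Rational(1, 4394879)) = Mul(3231433, Rational(1, 4394879)) = Rational(3231433, 4394879)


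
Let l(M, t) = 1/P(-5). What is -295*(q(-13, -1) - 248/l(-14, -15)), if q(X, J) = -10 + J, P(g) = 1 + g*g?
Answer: 1905405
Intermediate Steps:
P(g) = 1 + g**2
l(M, t) = 1/26 (l(M, t) = 1/(1 + (-5)**2) = 1/(1 + 25) = 1/26)
-295*(q(-13, -1) - 248/l(-14, -15)) = -295*((-10 - 1) - 248/1/26) = -295*(-11 - 248*26) = -295*(-11 - 6448) = -295*(-6459) = 1905405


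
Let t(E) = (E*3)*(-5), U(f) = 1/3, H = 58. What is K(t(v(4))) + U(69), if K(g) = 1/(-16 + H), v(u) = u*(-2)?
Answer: 5/14 ≈ 0.35714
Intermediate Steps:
U(f) = ⅓
v(u) = -2*u
t(E) = -15*E (t(E) = (3*E)*(-5) = -15*E)
K(g) = 1/42 (K(g) = 1/(-16 + 58) = 1/42)
K(t(v(4))) + U(69) = 1/42 + ⅓ = 5/14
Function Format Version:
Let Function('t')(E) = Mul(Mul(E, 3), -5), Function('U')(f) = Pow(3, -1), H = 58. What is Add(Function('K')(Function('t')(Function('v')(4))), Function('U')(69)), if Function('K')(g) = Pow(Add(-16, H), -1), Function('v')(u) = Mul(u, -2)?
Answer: Rational(5, 14) ≈ 0.35714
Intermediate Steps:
Function('U')(f) = Rational(1, 3)
Function('v')(u) = Mul(-2, u)
Function('t')(E) = Mul(-15, E) (Function('t')(E) = Mul(Mul(3, E), -5) = Mul(-15, E))
Function('K')(g) = Rational(1, 42) (Function('K')(g) = Pow(Add(-16, 58), -1) = Pow(42, -1) = Rational(1, 42))
Add(Function('K')(Function('t')(Function('v')(4))), Function('U')(69)) = Add(Rational(1, 42), Rational(1, 3)) = Rational(5, 14)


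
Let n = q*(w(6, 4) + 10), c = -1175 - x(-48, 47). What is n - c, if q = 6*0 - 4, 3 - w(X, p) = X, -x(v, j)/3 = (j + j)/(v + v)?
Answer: 18399/16 ≈ 1149.9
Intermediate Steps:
x(v, j) = -3*j/v (x(v, j) = -3*(j + j)/(v + v) = -3*2*j/(2*v) = -3*2*j*1/(2*v) = -3*j/v)
w(X, p) = 3 - X
q = -4 (q = 0 - 4 = -4)
c = -18847/16 (c = -1175 - (-3)*47/(-48) = -1175 - (-3)*47*(-1)/48 = -1175 - 1*47/16 = -1175 - 47/16 = -18847/16 ≈ -1177.9)
n = -28 (n = -4*((3 - 1*6) + 10) = -4*((3 - 6) + 10) = -4*(-3 + 10) = -4*7 = -28)
n - c = -28 - 1*(-18847/16) = -28 + 18847/16 = 18399/16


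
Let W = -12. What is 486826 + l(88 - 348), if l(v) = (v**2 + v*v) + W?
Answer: 622014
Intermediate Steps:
l(v) = -12 + 2*v**2 (l(v) = (v**2 + v*v) - 12 = (v**2 + v**2) - 12 = 2*v**2 - 12 = -12 + 2*v**2)
486826 + l(88 - 348) = 486826 + (-12 + 2*(88 - 348)**2) = 486826 + (-12 + 2*(-260)**2) = 486826 + (-12 + 2*67600) = 486826 + (-12 + 135200) = 486826 + 135188 = 622014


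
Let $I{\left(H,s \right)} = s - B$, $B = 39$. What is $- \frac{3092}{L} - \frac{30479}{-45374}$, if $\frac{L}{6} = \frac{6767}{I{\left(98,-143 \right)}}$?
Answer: $\frac{13385727307}{921137574} \approx 14.532$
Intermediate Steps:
$I{\left(H,s \right)} = -39 + s$ ($I{\left(H,s \right)} = s - 39 = -39 + s$)
$L = - \frac{20301}{91}$ ($L = 6 \frac{6767}{-39 - 143} = 6 \frac{6767}{-182} = 6 \cdot 6767 \left(- \frac{1}{182}\right) = 6 \left(- \frac{6767}{182}\right) = - \frac{20301}{91} \approx -223.09$)
$- \frac{3092}{L} - \frac{30479}{-45374} = - \frac{3092}{- \frac{20301}{91}} - \frac{30479}{-45374} = \left(-3092\right) \left(- \frac{91}{20301}\right) - - \frac{30479}{45374} = \frac{281372}{20301} + \frac{30479}{45374} = \frac{13385727307}{921137574}$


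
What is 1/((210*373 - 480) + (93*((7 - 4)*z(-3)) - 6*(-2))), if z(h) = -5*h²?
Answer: 1/65307 ≈ 1.5312e-5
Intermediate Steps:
1/((210*373 - 480) + (93*((7 - 4)*z(-3)) - 6*(-2))) = 1/((210*373 - 480) + (93*((7 - 4)*(-5*(-3)²)) - 6*(-2))) = 1/((78330 - 480) + (93*(3*(-5*9)) + 12)) = 1/(77850 + (93*(3*(-45)) + 12)) = 1/(77850 + (93*(-135) + 12)) = 1/(77850 + (-12555 + 12)) = 1/(77850 - 12543) = 1/65307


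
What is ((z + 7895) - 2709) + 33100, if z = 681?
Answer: 38967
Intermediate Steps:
((z + 7895) - 2709) + 33100 = ((681 + 7895) - 2709) + 33100 = (8576 - 2709) + 33100 = 5867 + 33100 = 38967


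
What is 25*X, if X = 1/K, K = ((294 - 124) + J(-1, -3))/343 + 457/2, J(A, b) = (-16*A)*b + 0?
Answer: 3430/31399 ≈ 0.10924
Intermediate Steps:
J(A, b) = -16*A*b (J(A, b) = -16*A*b + 0 = -16*A*b)
K = 156995/686 (K = ((294 - 124) - 16*(-1)*(-3))/343 + 457/2 = (170 - 48)*(1/343) + 457*(½) = 122*(1/343) + 457/2 = 122/343 + 457/2 = 156995/686 ≈ 228.86)
X = 686/156995 (X = 1/(156995/686) = 686/156995 ≈ 0.0043696)
25*X = 25*(686/156995) = 3430/31399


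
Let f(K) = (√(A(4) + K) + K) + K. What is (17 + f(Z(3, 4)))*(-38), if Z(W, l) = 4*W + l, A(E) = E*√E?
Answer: -1862 - 76*√6 ≈ -2048.2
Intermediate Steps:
A(E) = E^(3/2)
Z(W, l) = l + 4*W
f(K) = √(8 + K) + 2*K (f(K) = (√(4^(3/2) + K) + K) + K = (√(8 + K) + K) + K = (K + √(8 + K)) + K = √(8 + K) + 2*K)
(17 + f(Z(3, 4)))*(-38) = (17 + (√(8 + (4 + 4*3)) + 2*(4 + 4*3)))*(-38) = (17 + (√(8 + (4 + 12)) + 2*(4 + 12)))*(-38) = (17 + (√(8 + 16) + 2*16))*(-38) = (17 + (√24 + 32))*(-38) = (17 + (2*√6 + 32))*(-38) = (17 + (32 + 2*√6))*(-38) = (49 + 2*√6)*(-38) = -1862 - 76*√6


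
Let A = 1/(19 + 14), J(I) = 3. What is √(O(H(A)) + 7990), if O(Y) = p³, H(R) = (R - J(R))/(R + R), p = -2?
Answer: √7982 ≈ 89.342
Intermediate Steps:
A = 1/33 ≈ 0.030303
H(R) = (-3 + R)/(2*R) (H(R) = (R - 1*3)/(R + R) = (R - 3)/((2*R)) = (-3 + R)*(1/(2*R)) = (-3 + R)/(2*R))
O(Y) = -8 (O(Y) = (-2)³ = -8)
√(O(H(A)) + 7990) = √(-8 + 7990) = √7982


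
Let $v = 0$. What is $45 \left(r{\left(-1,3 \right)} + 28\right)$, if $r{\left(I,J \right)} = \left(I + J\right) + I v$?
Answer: $1350$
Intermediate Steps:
$r{\left(I,J \right)} = I + J$ ($r{\left(I,J \right)} = \left(I + J\right) + I 0 = \left(I + J\right) + 0 = I + J$)
$45 \left(r{\left(-1,3 \right)} + 28\right) = 45 \left(\left(-1 + 3\right) + 28\right) = 45 \left(2 + 28\right) = 45 \cdot 30 = 1350$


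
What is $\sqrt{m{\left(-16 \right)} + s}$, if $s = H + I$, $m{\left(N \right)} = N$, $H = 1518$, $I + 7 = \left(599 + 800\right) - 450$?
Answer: $2 \sqrt{611} \approx 49.437$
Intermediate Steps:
$I = 942$ ($I = -7 + \left(\left(599 + 800\right) - 450\right) = -7 + \left(1399 - 450\right) = -7 + 949 = 942$)
$s = 2460$ ($s = 1518 + 942 = 2460$)
$\sqrt{m{\left(-16 \right)} + s} = \sqrt{-16 + 2460} = \sqrt{2444} = 2 \sqrt{611}$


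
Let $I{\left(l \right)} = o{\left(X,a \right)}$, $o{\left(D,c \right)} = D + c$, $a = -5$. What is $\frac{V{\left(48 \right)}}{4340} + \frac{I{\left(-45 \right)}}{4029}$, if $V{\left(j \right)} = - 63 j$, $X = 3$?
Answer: $- \frac{435442}{624495} \approx -0.69727$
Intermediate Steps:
$I{\left(l \right)} = -2$ ($I{\left(l \right)} = 3 - 5 = -2$)
$\frac{V{\left(48 \right)}}{4340} + \frac{I{\left(-45 \right)}}{4029} = \frac{\left(-63\right) 48}{4340} - \frac{2}{4029} = \left(-3024\right) \frac{1}{4340} - \frac{2}{4029} = - \frac{108}{155} - \frac{2}{4029} = - \frac{435442}{624495}$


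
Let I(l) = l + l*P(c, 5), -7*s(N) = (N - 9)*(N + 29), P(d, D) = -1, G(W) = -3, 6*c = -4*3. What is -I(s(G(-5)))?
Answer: 0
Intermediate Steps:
c = -2 (c = (-4*3)/6 = (⅙)*(-12) = -2)
s(N) = -(-9 + N)*(29 + N)/7 (s(N) = -(N - 9)*(N + 29)/7 = -(-9 + N)*(29 + N)/7)
I(l) = 0 (I(l) = l + l*(-1) = l - l = 0)
-I(s(G(-5))) = -1*0 = 0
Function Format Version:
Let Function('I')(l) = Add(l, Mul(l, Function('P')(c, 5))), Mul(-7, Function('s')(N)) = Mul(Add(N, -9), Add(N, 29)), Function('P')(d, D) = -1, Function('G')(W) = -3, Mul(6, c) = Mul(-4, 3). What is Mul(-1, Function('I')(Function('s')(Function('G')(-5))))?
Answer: 0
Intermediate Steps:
c = -2 (c = Mul(Rational(1, 6), Mul(-4, 3)) = Mul(Rational(1, 6), -12) = -2)
Function('s')(N) = Mul(Rational(-1, 7), Add(-9, N), Add(29, N)) (Function('s')(N) = Mul(Rational(-1, 7), Mul(Add(N, -9), Add(N, 29))) = Mul(Rational(-1, 7), Mul(Add(-9, N), Add(29, N))) = Mul(Rational(-1, 7), Add(-9, N), Add(29, N)))
Function('I')(l) = 0 (Function('I')(l) = Add(l, Mul(l, -1)) = Add(l, Mul(-1, l)) = 0)
Mul(-1, Function('I')(Function('s')(Function('G')(-5)))) = Mul(-1, 0) = 0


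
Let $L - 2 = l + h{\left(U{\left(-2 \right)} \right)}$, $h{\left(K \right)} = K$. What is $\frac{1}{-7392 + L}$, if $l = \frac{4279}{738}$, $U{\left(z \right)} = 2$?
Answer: $- \frac{738}{5448065} \approx -0.00013546$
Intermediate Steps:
$l = \frac{4279}{738}$ ($l = 4279 \cdot \frac{1}{738} = \frac{4279}{738} \approx 5.7981$)
$L = \frac{7231}{738}$ ($L = 2 + \left(\frac{4279}{738} + 2\right) = 2 + \frac{5755}{738} = \frac{7231}{738} \approx 9.7981$)
$\frac{1}{-7392 + L} = \frac{1}{-7392 + \frac{7231}{738}} = \frac{1}{- \frac{5448065}{738}} = - \frac{738}{5448065}$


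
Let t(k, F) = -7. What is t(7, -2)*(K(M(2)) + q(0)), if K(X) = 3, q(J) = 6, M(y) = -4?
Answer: -63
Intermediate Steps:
t(7, -2)*(K(M(2)) + q(0)) = -7*(3 + 6) = -7*9 = -63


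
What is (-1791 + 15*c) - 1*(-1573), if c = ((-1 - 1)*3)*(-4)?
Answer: 142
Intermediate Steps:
c = 24 (c = -2*3*(-4) = -6*(-4) = 24)
(-1791 + 15*c) - 1*(-1573) = (-1791 + 15*24) - 1*(-1573) = (-1791 + 360) + 1573 = -1431 + 1573 = 142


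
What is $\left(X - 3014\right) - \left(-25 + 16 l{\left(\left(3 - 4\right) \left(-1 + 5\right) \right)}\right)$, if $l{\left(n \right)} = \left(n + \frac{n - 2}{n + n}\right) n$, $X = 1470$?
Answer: $-1727$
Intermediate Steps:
$l{\left(n \right)} = n \left(n + \frac{-2 + n}{2 n}\right)$ ($l{\left(n \right)} = \left(n + \frac{-2 + n}{2 n}\right) n = n \left(n + \frac{-2 + n}{2 n}\right)$)
$\left(X - 3014\right) - \left(-25 + 16 l{\left(\left(3 - 4\right) \left(-1 + 5\right) \right)}\right) = \left(1470 - 3014\right) + \left(- 16 \left(-1 + \left(\left(3 - 4\right) \left(-1 + 5\right)\right)^{2} + \frac{\left(3 - 4\right) \left(-1 + 5\right)}{2}\right) + 25\right) = -1544 + \left(- 16 \left(-1 + \left(\left(-1\right) 4\right)^{2} + \frac{\left(-1\right) 4}{2}\right) + 25\right) = -1544 + \left(- 16 \left(-1 + \left(-4\right)^{2} + \frac{1}{2} \left(-4\right)\right) + 25\right) = -1544 + \left(- 16 \left(-1 + 16 - 2\right) + 25\right) = -1544 + \left(\left(-16\right) 13 + 25\right) = -1544 + \left(-208 + 25\right) = -1544 - 183 = -1727$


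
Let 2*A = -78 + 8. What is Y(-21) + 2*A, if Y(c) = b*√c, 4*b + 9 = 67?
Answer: -70 + 29*I*√21/2 ≈ -70.0 + 66.447*I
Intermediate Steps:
b = 29/2 (b = -9/4 + (¼)*67 = -9/4 + 67/4 = 29/2 ≈ 14.500)
A = -35 (A = (-78 + 8)/2 = (½)*(-70) = -35)
Y(c) = 29*√c/2
Y(-21) + 2*A = 29*√(-21)/2 + 2*(-35) = 29*(I*√21)/2 - 70 = 29*I*√21/2 - 70 = -70 + 29*I*√21/2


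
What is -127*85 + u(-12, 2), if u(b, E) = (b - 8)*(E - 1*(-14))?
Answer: -11115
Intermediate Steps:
u(b, E) = (-8 + b)*(14 + E) (u(b, E) = (-8 + b)*(E + 14) = (-8 + b)*(14 + E))
-127*85 + u(-12, 2) = -127*85 + (-112 - 8*2 + 14*(-12) + 2*(-12)) = -10795 + (-112 - 16 - 168 - 24) = -10795 - 320 = -11115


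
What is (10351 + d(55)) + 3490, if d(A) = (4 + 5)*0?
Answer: 13841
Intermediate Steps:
d(A) = 0 (d(A) = 9*0 = 0)
(10351 + d(55)) + 3490 = (10351 + 0) + 3490 = 10351 + 3490 = 13841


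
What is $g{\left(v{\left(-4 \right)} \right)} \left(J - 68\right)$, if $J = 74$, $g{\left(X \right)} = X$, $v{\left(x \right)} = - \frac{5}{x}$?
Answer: $\frac{15}{2} \approx 7.5$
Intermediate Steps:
$g{\left(v{\left(-4 \right)} \right)} \left(J - 68\right) = - \frac{5}{-4} \left(74 - 68\right) = \left(-5\right) \left(- \frac{1}{4}\right) 6 = \frac{5}{4} \cdot 6 = \frac{15}{2}$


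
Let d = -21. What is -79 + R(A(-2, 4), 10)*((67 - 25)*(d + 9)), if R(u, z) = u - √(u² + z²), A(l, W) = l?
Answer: 929 + 1008*√26 ≈ 6068.8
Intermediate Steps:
-79 + R(A(-2, 4), 10)*((67 - 25)*(d + 9)) = -79 + (-2 - √((-2)² + 10²))*((67 - 25)*(-21 + 9)) = -79 + (-2 - √(4 + 100))*(42*(-12)) = -79 + (-2 - √104)*(-504) = -79 + (-2 - 2*√26)*(-504) = -79 + (1008 + 1008*√26) = 929 + 1008*√26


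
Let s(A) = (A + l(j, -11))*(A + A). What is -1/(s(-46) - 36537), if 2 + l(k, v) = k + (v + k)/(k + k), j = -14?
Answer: 7/216406 ≈ 3.2347e-5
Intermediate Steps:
l(k, v) = -2 + k + (k + v)/(2*k) (l(k, v) = -2 + (k + (v + k)/(k + k)) = -2 + (k + (k + v)/((2*k))) = -2 + (k + (k + v)*(1/(2*k))) = -2 + (k + (k + v)/(2*k)) = -2 + k + (k + v)/(2*k))
s(A) = 2*A*(-423/28 + A) (s(A) = (A + (-3/2 - 14 + (½)*(-11)/(-14)))*(A + A) = (A + (-3/2 - 14 + (½)*(-11)*(-1/14)))*(2*A) = (A + (-3/2 - 14 + 11/28))*(2*A) = (A - 423/28)*(2*A) = (-423/28 + A)*(2*A) = 2*A*(-423/28 + A))
-1/(s(-46) - 36537) = -1/((1/14)*(-46)*(-423 + 28*(-46)) - 36537) = -1/((1/14)*(-46)*(-423 - 1288) - 36537) = -1/((1/14)*(-46)*(-1711) - 36537) = -1/(39353/7 - 36537) = -1/(-216406/7) = -1*(-7/216406) = 7/216406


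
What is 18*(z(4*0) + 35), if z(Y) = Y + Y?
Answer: 630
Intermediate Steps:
z(Y) = 2*Y
18*(z(4*0) + 35) = 18*(2*(4*0) + 35) = 18*(2*0 + 35) = 18*(0 + 35) = 18*35 = 630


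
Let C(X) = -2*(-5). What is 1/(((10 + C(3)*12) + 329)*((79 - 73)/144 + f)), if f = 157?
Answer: 8/576657 ≈ 1.3873e-5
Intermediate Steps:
C(X) = 10
1/(((10 + C(3)*12) + 329)*((79 - 73)/144 + f)) = 1/(((10 + 10*12) + 329)*((79 - 73)/144 + 157)) = 1/(((10 + 120) + 329)*(6*(1/144) + 157)) = 1/((130 + 329)*(1/24 + 157)) = 1/(459*(3769/24)) = (1/459)*(24/3769) = 8/576657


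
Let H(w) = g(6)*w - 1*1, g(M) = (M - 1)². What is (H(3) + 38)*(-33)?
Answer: -3696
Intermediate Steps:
g(M) = (-1 + M)²
H(w) = -1 + 25*w (H(w) = (-1 + 6)²*w - 1*1 = 5²*w - 1 = 25*w - 1 = -1 + 25*w)
(H(3) + 38)*(-33) = ((-1 + 25*3) + 38)*(-33) = ((-1 + 75) + 38)*(-33) = (74 + 38)*(-33) = 112*(-33) = -3696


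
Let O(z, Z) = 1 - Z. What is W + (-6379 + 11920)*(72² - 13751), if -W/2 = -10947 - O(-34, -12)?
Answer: -47447827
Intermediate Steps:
W = 21920 (W = -2*(-10947 - (1 - 1*(-12))) = -2*(-10947 - (1 + 12)) = -2*(-10947 - 1*13) = -2*(-10947 - 13) = -2*(-10960) = 21920)
W + (-6379 + 11920)*(72² - 13751) = 21920 + (-6379 + 11920)*(72² - 13751) = 21920 + 5541*(5184 - 13751) = 21920 + 5541*(-8567) = 21920 - 47469747 = -47447827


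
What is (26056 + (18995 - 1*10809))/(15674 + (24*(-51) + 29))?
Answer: 34242/14479 ≈ 2.3649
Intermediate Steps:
(26056 + (18995 - 1*10809))/(15674 + (24*(-51) + 29)) = (26056 + (18995 - 10809))/(15674 + (-1224 + 29)) = (26056 + 8186)/(15674 - 1195) = 34242/14479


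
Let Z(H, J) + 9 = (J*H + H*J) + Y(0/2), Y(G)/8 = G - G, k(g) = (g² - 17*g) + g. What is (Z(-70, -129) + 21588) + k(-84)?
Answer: 48039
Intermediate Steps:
k(g) = g² - 16*g
Y(G) = 0 (Y(G) = 8*(G - G) = 8*0 = 0)
Z(H, J) = -9 + 2*H*J (Z(H, J) = -9 + ((J*H + H*J) + 0) = -9 + ((H*J + H*J) + 0) = -9 + (2*H*J + 0) = -9 + 2*H*J)
(Z(-70, -129) + 21588) + k(-84) = ((-9 + 2*(-70)*(-129)) + 21588) - 84*(-16 - 84) = ((-9 + 18060) + 21588) - 84*(-100) = (18051 + 21588) + 8400 = 39639 + 8400 = 48039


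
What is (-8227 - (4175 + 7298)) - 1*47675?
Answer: -67375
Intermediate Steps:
(-8227 - (4175 + 7298)) - 1*47675 = (-8227 - 1*11473) - 47675 = (-8227 - 11473) - 47675 = -19700 - 47675 = -67375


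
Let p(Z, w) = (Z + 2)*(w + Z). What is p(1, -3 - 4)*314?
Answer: -5652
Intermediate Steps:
p(Z, w) = (2 + Z)*(Z + w)
p(1, -3 - 4)*314 = (1**2 + 2*1 + 2*(-3 - 4) + 1*(-3 - 4))*314 = (1 + 2 + 2*(-7) + 1*(-7))*314 = (1 + 2 - 14 - 7)*314 = -18*314 = -5652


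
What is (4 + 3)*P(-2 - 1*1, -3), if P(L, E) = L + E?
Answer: -42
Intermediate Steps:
P(L, E) = E + L
(4 + 3)*P(-2 - 1*1, -3) = (4 + 3)*(-3 + (-2 - 1*1)) = 7*(-3 + (-2 - 1)) = 7*(-3 - 3) = 7*(-6) = -42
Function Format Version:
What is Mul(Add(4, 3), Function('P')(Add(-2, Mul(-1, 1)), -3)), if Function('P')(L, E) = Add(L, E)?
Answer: -42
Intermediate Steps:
Function('P')(L, E) = Add(E, L)
Mul(Add(4, 3), Function('P')(Add(-2, Mul(-1, 1)), -3)) = Mul(Add(4, 3), Add(-3, Add(-2, Mul(-1, 1)))) = Mul(7, Add(-3, Add(-2, -1))) = Mul(7, Add(-3, -3)) = Mul(7, -6) = -42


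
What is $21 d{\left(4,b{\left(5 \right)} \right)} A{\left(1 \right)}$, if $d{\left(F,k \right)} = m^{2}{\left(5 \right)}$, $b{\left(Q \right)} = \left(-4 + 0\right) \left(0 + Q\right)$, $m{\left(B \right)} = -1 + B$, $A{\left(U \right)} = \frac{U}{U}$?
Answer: $336$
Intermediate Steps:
$A{\left(U \right)} = 1$
$b{\left(Q \right)} = - 4 Q$
$d{\left(F,k \right)} = 16$ ($d{\left(F,k \right)} = \left(-1 + 5\right)^{2} = 4^{2} = 16$)
$21 d{\left(4,b{\left(5 \right)} \right)} A{\left(1 \right)} = 21 \cdot 16 \cdot 1 = 336 \cdot 1 = 336$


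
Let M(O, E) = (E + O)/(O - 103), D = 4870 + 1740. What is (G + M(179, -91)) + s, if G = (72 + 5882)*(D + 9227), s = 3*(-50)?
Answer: 1791573634/19 ≈ 9.4293e+7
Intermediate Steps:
D = 6610
s = -150
M(O, E) = (E + O)/(-103 + O)
G = 94293498 (G = (72 + 5882)*(6610 + 9227) = 5954*15837 = 94293498)
(G + M(179, -91)) + s = (94293498 + (-91 + 179)/(-103 + 179)) - 150 = (94293498 + 88/76) - 150 = (94293498 + (1/76)*88) - 150 = (94293498 + 22/19) - 150 = 1791576484/19 - 150 = 1791573634/19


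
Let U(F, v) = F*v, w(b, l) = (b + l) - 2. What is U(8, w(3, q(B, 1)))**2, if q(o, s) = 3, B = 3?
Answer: 1024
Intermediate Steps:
w(b, l) = -2 + b + l
U(8, w(3, q(B, 1)))**2 = (8*(-2 + 3 + 3))**2 = (8*4)**2 = 32**2 = 1024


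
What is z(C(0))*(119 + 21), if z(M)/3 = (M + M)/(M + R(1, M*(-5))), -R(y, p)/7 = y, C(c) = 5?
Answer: -2100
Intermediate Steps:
R(y, p) = -7*y
z(M) = 6*M/(-7 + M) (z(M) = 3*((M + M)/(M - 7*1)) = 3*((2*M)/(M - 7)) = 3*((2*M)/(-7 + M)) = 3*(2*M/(-7 + M)) = 6*M/(-7 + M))
z(C(0))*(119 + 21) = (6*5/(-7 + 5))*(119 + 21) = (6*5/(-2))*140 = (6*5*(-1/2))*140 = -15*140 = -2100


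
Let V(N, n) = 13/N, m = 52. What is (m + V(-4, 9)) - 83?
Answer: -137/4 ≈ -34.250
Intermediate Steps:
(m + V(-4, 9)) - 83 = (52 + 13/(-4)) - 83 = (52 + 13*(-¼)) - 83 = (52 - 13/4) - 83 = 195/4 - 83 = -137/4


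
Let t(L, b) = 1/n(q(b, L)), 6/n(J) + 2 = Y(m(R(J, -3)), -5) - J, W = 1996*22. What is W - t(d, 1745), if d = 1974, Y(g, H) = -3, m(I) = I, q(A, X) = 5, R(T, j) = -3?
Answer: 131741/3 ≈ 43914.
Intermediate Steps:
W = 43912
n(J) = 6/(-5 - J) (n(J) = 6/(-2 + (-3 - J)) = 6/(-5 - J))
t(L, b) = -5/3 (t(L, b) = 1/(-6/(5 + 5)) = 1/(-6/10) = 1/(-6*1/10) = 1/(-3/5) = -5/3)
W - t(d, 1745) = 43912 - 1*(-5/3) = 43912 + 5/3 = 131741/3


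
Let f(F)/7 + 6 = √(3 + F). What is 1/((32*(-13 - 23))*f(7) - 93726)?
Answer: -2519/78089778 + 224*√10/39044889 ≈ -1.4116e-5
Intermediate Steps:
f(F) = -42 + 7*√(3 + F)
1/((32*(-13 - 23))*f(7) - 93726) = 1/((32*(-13 - 23))*(-42 + 7*√(3 + 7)) - 93726) = 1/((32*(-36))*(-42 + 7*√10) - 93726) = 1/(-1152*(-42 + 7*√10) - 93726) = 1/((48384 - 8064*√10) - 93726) = 1/(-45342 - 8064*√10)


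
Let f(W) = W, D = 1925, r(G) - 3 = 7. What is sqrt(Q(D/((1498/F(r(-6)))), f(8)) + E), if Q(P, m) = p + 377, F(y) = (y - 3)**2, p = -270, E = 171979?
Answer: sqrt(172086) ≈ 414.83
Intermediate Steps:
r(G) = 10 (r(G) = 3 + 7 = 10)
F(y) = (-3 + y)**2
Q(P, m) = 107 (Q(P, m) = -270 + 377 = 107)
sqrt(Q(D/((1498/F(r(-6)))), f(8)) + E) = sqrt(107 + 171979) = sqrt(172086)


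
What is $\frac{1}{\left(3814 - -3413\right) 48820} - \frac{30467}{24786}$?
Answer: $- \frac{597190673033}{485836086780} \approx -1.2292$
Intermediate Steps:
$\frac{1}{\left(3814 - -3413\right) 48820} - \frac{30467}{24786} = \frac{1}{3814 + 3413} \cdot \frac{1}{48820} - \frac{30467}{24786} = \frac{1}{7227} \cdot \frac{1}{48820} - \frac{30467}{24786} = \frac{1}{352822140} - \frac{30467}{24786} = - \frac{597190673033}{485836086780}$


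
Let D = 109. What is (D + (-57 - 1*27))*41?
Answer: 1025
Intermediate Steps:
(D + (-57 - 1*27))*41 = (109 + (-57 - 1*27))*41 = (109 + (-57 - 27))*41 = (109 - 84)*41 = 25*41 = 1025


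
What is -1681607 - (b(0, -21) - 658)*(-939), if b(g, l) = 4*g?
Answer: -2299469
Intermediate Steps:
-1681607 - (b(0, -21) - 658)*(-939) = -1681607 - (4*0 - 658)*(-939) = -1681607 - (0 - 658)*(-939) = -1681607 - (-658)*(-939) = -1681607 - 1*617862 = -1681607 - 617862 = -2299469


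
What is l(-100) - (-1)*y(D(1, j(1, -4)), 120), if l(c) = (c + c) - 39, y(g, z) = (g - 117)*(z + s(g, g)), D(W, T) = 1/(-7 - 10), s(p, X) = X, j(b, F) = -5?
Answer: -4126681/289 ≈ -14279.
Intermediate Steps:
D(W, T) = -1/17 (D(W, T) = 1/(-17) = -1/17)
y(g, z) = (-117 + g)*(g + z) (y(g, z) = (g - 117)*(z + g) = (-117 + g)*(g + z))
l(c) = -39 + 2*c (l(c) = 2*c - 39 = -39 + 2*c)
l(-100) - (-1)*y(D(1, j(1, -4)), 120) = (-39 + 2*(-100)) - (-1)*((-1/17)**2 - 117*(-1/17) - 117*120 - 1/17*120) = (-39 - 200) - (-1)*(1/289 + 117/17 - 14040 - 120/17) = -239 - (-1)*(-4057610)/289 = -239 - 1*4057610/289 = -239 - 4057610/289 = -4126681/289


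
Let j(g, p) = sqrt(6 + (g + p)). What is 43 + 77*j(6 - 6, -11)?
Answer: 43 + 77*I*sqrt(5) ≈ 43.0 + 172.18*I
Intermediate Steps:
j(g, p) = sqrt(6 + g + p)
43 + 77*j(6 - 6, -11) = 43 + 77*sqrt(6 + (6 - 6) - 11) = 43 + 77*sqrt(6 + 0 - 11) = 43 + 77*sqrt(-5) = 43 + 77*(I*sqrt(5)) = 43 + 77*I*sqrt(5)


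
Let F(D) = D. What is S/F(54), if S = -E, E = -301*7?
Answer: 2107/54 ≈ 39.018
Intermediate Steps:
E = -2107
S = 2107 (S = -1*(-2107) = 2107)
S/F(54) = 2107/54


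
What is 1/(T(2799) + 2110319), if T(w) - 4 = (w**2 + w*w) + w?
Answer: 1/17781924 ≈ 5.6237e-8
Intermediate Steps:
T(w) = 4 + w + 2*w**2 (T(w) = 4 + ((w**2 + w*w) + w) = 4 + ((w**2 + w**2) + w) = 4 + (2*w**2 + w) = 4 + (w + 2*w**2) = 4 + w + 2*w**2)
1/(T(2799) + 2110319) = 1/((4 + 2799 + 2*2799**2) + 2110319) = 1/((4 + 2799 + 2*7834401) + 2110319) = 1/((4 + 2799 + 15668802) + 2110319) = 1/(15671605 + 2110319) = 1/17781924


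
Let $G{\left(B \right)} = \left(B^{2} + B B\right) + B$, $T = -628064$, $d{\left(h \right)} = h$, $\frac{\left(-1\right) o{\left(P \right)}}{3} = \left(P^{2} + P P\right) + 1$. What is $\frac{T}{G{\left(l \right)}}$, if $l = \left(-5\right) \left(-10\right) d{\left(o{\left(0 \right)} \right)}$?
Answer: $- \frac{314032}{22425} \approx -14.004$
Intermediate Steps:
$o{\left(P \right)} = -3 - 6 P^{2}$ ($o{\left(P \right)} = - 3 \left(\left(P^{2} + P P\right) + 1\right) = - 3 \left(\left(P^{2} + P^{2}\right) + 1\right) = - 3 \left(2 P^{2} + 1\right) = - 3 \left(1 + 2 P^{2}\right) = -3 - 6 P^{2}$)
$l = -150$ ($l = \left(-5\right) \left(-10\right) \left(-3 - 6 \cdot 0^{2}\right) = 50 \left(-3 - 0\right) = 50 \left(-3 + 0\right) = 50 \left(-3\right) = -150$)
$G{\left(B \right)} = B + 2 B^{2}$ ($G{\left(B \right)} = \left(B^{2} + B^{2}\right) + B = 2 B^{2} + B = B + 2 B^{2}$)
$\frac{T}{G{\left(l \right)}} = - \frac{628064}{\left(-150\right) \left(1 + 2 \left(-150\right)\right)} = - \frac{628064}{\left(-150\right) \left(1 - 300\right)} = - \frac{628064}{\left(-150\right) \left(-299\right)} = - \frac{628064}{44850} = \left(-628064\right) \frac{1}{44850} = - \frac{314032}{22425}$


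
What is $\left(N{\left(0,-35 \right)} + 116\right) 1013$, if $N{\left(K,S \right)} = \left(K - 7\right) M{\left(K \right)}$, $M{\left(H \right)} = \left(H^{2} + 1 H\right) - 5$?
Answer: $152963$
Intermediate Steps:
$M{\left(H \right)} = -5 + H + H^{2}$ ($M{\left(H \right)} = \left(H^{2} + H\right) - 5 = \left(H + H^{2}\right) - 5 = -5 + H + H^{2}$)
$N{\left(K,S \right)} = \left(-7 + K\right) \left(-5 + K + K^{2}\right)$ ($N{\left(K,S \right)} = \left(K - 7\right) \left(-5 + K + K^{2}\right) = \left(-7 + K\right) \left(-5 + K + K^{2}\right)$)
$\left(N{\left(0,-35 \right)} + 116\right) 1013 = \left(\left(-7 + 0\right) \left(-5 + 0 + 0^{2}\right) + 116\right) 1013 = \left(- 7 \left(-5 + 0 + 0\right) + 116\right) 1013 = \left(\left(-7\right) \left(-5\right) + 116\right) 1013 = \left(35 + 116\right) 1013 = 151 \cdot 1013 = 152963$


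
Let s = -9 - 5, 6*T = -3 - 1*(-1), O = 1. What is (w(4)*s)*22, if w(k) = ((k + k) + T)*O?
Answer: -7084/3 ≈ -2361.3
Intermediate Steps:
T = -⅓ (T = (-3 - 1*(-1))/6 = (-3 + 1)/6 = (⅙)*(-2) = -⅓ ≈ -0.33333)
s = -14
w(k) = -⅓ + 2*k (w(k) = ((k + k) - ⅓)*1 = (2*k - ⅓)*1 = (-⅓ + 2*k)*1 = -⅓ + 2*k)
(w(4)*s)*22 = ((-⅓ + 2*4)*(-14))*22 = ((-⅓ + 8)*(-14))*22 = ((23/3)*(-14))*22 = -322/3*22 = -7084/3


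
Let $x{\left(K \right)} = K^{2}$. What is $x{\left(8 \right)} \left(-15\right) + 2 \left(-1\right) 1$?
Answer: $-962$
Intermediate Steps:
$x{\left(8 \right)} \left(-15\right) + 2 \left(-1\right) 1 = 8^{2} \left(-15\right) + 2 \left(-1\right) 1 = 64 \left(-15\right) - 2 = -960 - 2 = -962$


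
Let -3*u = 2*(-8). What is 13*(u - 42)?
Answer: -1430/3 ≈ -476.67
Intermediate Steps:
u = 16/3 (u = -2*(-8)/3 = -1/3*(-16) = 16/3 ≈ 5.3333)
13*(u - 42) = 13*(16/3 - 42) = 13*(-110/3) = -1430/3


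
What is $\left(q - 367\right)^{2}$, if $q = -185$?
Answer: $304704$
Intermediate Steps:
$\left(q - 367\right)^{2} = \left(-185 - 367\right)^{2} = \left(-552\right)^{2} = 304704$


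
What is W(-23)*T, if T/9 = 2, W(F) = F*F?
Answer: 9522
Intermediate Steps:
W(F) = F²
T = 18 (T = 9*2 = 18)
W(-23)*T = (-23)²*18 = 529*18 = 9522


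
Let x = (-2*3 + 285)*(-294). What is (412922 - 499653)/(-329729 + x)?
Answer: 86731/411755 ≈ 0.21064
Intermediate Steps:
x = -82026 (x = (-6 + 285)*(-294) = 279*(-294) = -82026)
(412922 - 499653)/(-329729 + x) = (412922 - 499653)/(-329729 - 82026) = -86731/(-411755) = -86731*(-1/411755) = 86731/411755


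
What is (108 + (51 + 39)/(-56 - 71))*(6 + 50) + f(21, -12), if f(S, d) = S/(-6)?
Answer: 1525223/254 ≈ 6004.8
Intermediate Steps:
f(S, d) = -S/6 (f(S, d) = S*(-⅙) = -S/6)
(108 + (51 + 39)/(-56 - 71))*(6 + 50) + f(21, -12) = (108 + (51 + 39)/(-56 - 71))*(6 + 50) - ⅙*21 = (108 + 90/(-127))*56 - 7/2 = (108 + 90*(-1/127))*56 - 7/2 = (108 - 90/127)*56 - 7/2 = (13626/127)*56 - 7/2 = 763056/127 - 7/2 = 1525223/254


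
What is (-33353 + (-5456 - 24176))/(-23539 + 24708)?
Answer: -62985/1169 ≈ -53.879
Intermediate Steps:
(-33353 + (-5456 - 24176))/(-23539 + 24708) = (-33353 - 29632)/1169 = -62985*1/1169 = -62985/1169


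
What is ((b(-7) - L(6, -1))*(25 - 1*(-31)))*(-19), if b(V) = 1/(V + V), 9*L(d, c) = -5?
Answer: -4636/9 ≈ -515.11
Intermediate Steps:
L(d, c) = -5/9 (L(d, c) = (1/9)*(-5) = -5/9)
b(V) = 1/(2*V)
((b(-7) - L(6, -1))*(25 - 1*(-31)))*(-19) = (((1/2)/(-7) - 1*(-5/9))*(25 - 1*(-31)))*(-19) = (((1/2)*(-1/7) + 5/9)*(25 + 31))*(-19) = ((-1/14 + 5/9)*56)*(-19) = ((61/126)*56)*(-19) = (244/9)*(-19) = -4636/9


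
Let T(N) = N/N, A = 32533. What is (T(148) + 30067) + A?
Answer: 62601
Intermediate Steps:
T(N) = 1
(T(148) + 30067) + A = (1 + 30067) + 32533 = 30068 + 32533 = 62601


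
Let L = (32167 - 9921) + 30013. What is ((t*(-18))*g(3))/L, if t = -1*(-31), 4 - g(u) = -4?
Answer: -4464/52259 ≈ -0.085421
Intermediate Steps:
g(u) = 8 (g(u) = 4 - 1*(-4) = 4 + 4 = 8)
L = 52259 (L = 22246 + 30013 = 52259)
t = 31
((t*(-18))*g(3))/L = ((31*(-18))*8)/52259 = -558*8*(1/52259) = -4464*1/52259 = -4464/52259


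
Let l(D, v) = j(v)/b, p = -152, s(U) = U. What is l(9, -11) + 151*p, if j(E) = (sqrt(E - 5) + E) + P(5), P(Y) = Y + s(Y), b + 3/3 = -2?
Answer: -68855/3 - 4*I/3 ≈ -22952.0 - 1.3333*I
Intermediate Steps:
b = -3 (b = -1 - 2 = -3)
P(Y) = 2*Y (P(Y) = Y + Y = 2*Y)
j(E) = 10 + E + sqrt(-5 + E) (j(E) = (sqrt(E - 5) + E) + 2*5 = (sqrt(-5 + E) + E) + 10 = (E + sqrt(-5 + E)) + 10 = 10 + E + sqrt(-5 + E))
l(D, v) = -10/3 - v/3 - sqrt(-5 + v)/3 (l(D, v) = (10 + v + sqrt(-5 + v))/(-3) = (10 + v + sqrt(-5 + v))*(-1/3) = -10/3 - v/3 - sqrt(-5 + v)/3)
l(9, -11) + 151*p = (-10/3 - 1/3*(-11) - sqrt(-5 - 11)/3) + 151*(-152) = (-10/3 + 11/3 - 4*I/3) - 22952 = (1/3 - 4*I/3) - 22952 = -68855/3 - 4*I/3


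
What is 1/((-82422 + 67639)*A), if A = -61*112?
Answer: 1/100997456 ≈ 9.9012e-9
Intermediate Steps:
A = -6832
1/((-82422 + 67639)*A) = 1/((-82422 + 67639)*(-6832)) = -1/6832/(-14783) = -1/14783*(-1/6832) = 1/100997456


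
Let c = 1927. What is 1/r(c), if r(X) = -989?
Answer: -1/989 ≈ -0.0010111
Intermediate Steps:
1/r(c) = 1/(-989) = -1/989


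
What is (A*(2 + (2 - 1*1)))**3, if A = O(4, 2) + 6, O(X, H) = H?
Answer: 13824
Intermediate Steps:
A = 8 (A = 2 + 6 = 8)
(A*(2 + (2 - 1*1)))**3 = (8*(2 + (2 - 1*1)))**3 = (8*(2 + (2 - 1)))**3 = (8*(2 + 1))**3 = (8*3)**3 = 24**3 = 13824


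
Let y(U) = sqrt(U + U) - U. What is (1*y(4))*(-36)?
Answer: 144 - 72*sqrt(2) ≈ 42.177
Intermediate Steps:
y(U) = -U + sqrt(2)*sqrt(U) (y(U) = sqrt(2*U) - U = sqrt(2)*sqrt(U) - U = -U + sqrt(2)*sqrt(U))
(1*y(4))*(-36) = (1*(-1*4 + sqrt(2)*sqrt(4)))*(-36) = (1*(-4 + sqrt(2)*2))*(-36) = (1*(-4 + 2*sqrt(2)))*(-36) = (-4 + 2*sqrt(2))*(-36) = 144 - 72*sqrt(2)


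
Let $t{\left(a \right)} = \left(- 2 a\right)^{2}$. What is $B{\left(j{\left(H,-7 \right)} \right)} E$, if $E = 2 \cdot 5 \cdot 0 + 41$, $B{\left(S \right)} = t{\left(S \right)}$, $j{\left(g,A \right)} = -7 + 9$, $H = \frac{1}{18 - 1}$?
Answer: $656$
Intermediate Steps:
$H = \frac{1}{17} \approx 0.058824$
$j{\left(g,A \right)} = 2$
$t{\left(a \right)} = 4 a^{2}$
$B{\left(S \right)} = 4 S^{2}$
$E = 41$ ($E = 10 \cdot 0 + 41 = 0 + 41 = 41$)
$B{\left(j{\left(H,-7 \right)} \right)} E = 4 \cdot 2^{2} \cdot 41 = 4 \cdot 4 \cdot 41 = 16 \cdot 41 = 656$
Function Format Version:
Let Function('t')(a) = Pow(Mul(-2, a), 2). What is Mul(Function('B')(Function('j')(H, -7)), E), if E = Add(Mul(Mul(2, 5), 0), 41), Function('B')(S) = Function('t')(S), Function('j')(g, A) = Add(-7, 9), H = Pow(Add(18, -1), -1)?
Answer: 656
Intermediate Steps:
H = Rational(1, 17) (H = Pow(17, -1) = Rational(1, 17) ≈ 0.058824)
Function('j')(g, A) = 2
Function('t')(a) = Mul(4, Pow(a, 2))
Function('B')(S) = Mul(4, Pow(S, 2))
E = 41 (E = Add(Mul(10, 0), 41) = Add(0, 41) = 41)
Mul(Function('B')(Function('j')(H, -7)), E) = Mul(Mul(4, Pow(2, 2)), 41) = Mul(Mul(4, 4), 41) = Mul(16, 41) = 656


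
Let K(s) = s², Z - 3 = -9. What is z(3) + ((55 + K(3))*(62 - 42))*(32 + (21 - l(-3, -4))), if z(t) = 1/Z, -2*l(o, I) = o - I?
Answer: 410879/6 ≈ 68480.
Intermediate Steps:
l(o, I) = I/2 - o/2 (l(o, I) = -(o - I)/2 = I/2 - o/2)
Z = -6 (Z = 3 - 9 = -6)
z(t) = -⅙ (z(t) = 1/(-6) = -⅙)
z(3) + ((55 + K(3))*(62 - 42))*(32 + (21 - l(-3, -4))) = -⅙ + ((55 + 3²)*(62 - 42))*(32 + (21 - ((½)*(-4) - ½*(-3)))) = -⅙ + ((55 + 9)*20)*(32 + (21 - (-2 + 3/2))) = -⅙ + (64*20)*(32 + (21 - 1*(-½))) = -⅙ + 1280*(32 + (21 + ½)) = -⅙ + 1280*(32 + 43/2) = -⅙ + 1280*(107/2) = -⅙ + 68480 = 410879/6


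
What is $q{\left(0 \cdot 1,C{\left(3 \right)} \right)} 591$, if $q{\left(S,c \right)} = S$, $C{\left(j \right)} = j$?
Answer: $0$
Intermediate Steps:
$q{\left(0 \cdot 1,C{\left(3 \right)} \right)} 591 = 0 \cdot 1 \cdot 591 = 0 \cdot 591 = 0$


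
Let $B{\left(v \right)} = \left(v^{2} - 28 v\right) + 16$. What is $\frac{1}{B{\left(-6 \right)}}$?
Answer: $\frac{1}{220} \approx 0.0045455$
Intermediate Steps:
$B{\left(v \right)} = 16 + v^{2} - 28 v$
$\frac{1}{B{\left(-6 \right)}} = \frac{1}{16 + \left(-6\right)^{2} - -168} = \frac{1}{16 + 36 + 168} = \frac{1}{220}$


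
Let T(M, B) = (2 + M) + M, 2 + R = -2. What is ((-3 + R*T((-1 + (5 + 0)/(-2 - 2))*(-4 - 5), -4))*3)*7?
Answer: -3633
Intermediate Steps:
R = -4 (R = -2 - 2 = -4)
T(M, B) = 2 + 2*M
((-3 + R*T((-1 + (5 + 0)/(-2 - 2))*(-4 - 5), -4))*3)*7 = ((-3 - 4*(2 + 2*((-1 + (5 + 0)/(-2 - 2))*(-4 - 5))))*3)*7 = ((-3 - 4*(2 + 2*((-1 + 5/(-4))*(-9))))*3)*7 = ((-3 - 4*(2 + 2*((-1 + 5*(-¼))*(-9))))*3)*7 = ((-3 - 4*(2 + 2*((-1 - 5/4)*(-9))))*3)*7 = ((-3 - 4*(2 + 2*(-9/4*(-9))))*3)*7 = ((-3 - 4*(2 + 2*(81/4)))*3)*7 = ((-3 - 4*(2 + 81/2))*3)*7 = ((-3 - 4*85/2)*3)*7 = ((-3 - 170)*3)*7 = -173*3*7 = -519*7 = -3633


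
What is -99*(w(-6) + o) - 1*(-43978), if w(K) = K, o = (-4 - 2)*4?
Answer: 46948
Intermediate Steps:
o = -24 (o = -6*4 = -24)
-99*(w(-6) + o) - 1*(-43978) = -99*(-6 - 24) - 1*(-43978) = -99*(-30) + 43978 = 2970 + 43978 = 46948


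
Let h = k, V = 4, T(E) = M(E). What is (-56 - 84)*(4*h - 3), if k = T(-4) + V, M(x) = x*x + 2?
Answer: -11900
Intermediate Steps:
M(x) = 2 + x**2 (M(x) = x**2 + 2 = 2 + x**2)
T(E) = 2 + E**2
k = 22 (k = (2 + (-4)**2) + 4 = (2 + 16) + 4 = 18 + 4 = 22)
h = 22
(-56 - 84)*(4*h - 3) = (-56 - 84)*(4*22 - 3) = -140*(88 - 3) = -140*85 = -11900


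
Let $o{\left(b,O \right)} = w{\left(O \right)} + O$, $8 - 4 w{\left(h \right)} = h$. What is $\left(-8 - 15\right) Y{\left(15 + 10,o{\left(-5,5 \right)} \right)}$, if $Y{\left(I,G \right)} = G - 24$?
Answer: $\frac{1679}{4} \approx 419.75$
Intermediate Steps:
$w{\left(h \right)} = 2 - \frac{h}{4}$
$o{\left(b,O \right)} = 2 + \frac{3 O}{4}$ ($o{\left(b,O \right)} = \left(2 - \frac{O}{4}\right) + O = 2 + \frac{3 O}{4}$)
$Y{\left(I,G \right)} = -24 + G$ ($Y{\left(I,G \right)} = G - 24 = -24 + G$)
$\left(-8 - 15\right) Y{\left(15 + 10,o{\left(-5,5 \right)} \right)} = \left(-8 - 15\right) \left(-24 + \left(2 + \frac{3}{4} \cdot 5\right)\right) = \left(-8 - 15\right) \left(-24 + \left(2 + \frac{15}{4}\right)\right) = - 23 \left(-24 + \frac{23}{4}\right) = \left(-23\right) \left(- \frac{73}{4}\right) = \frac{1679}{4}$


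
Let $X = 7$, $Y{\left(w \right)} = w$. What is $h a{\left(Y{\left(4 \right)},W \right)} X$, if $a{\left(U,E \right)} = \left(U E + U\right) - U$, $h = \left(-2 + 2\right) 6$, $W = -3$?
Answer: $0$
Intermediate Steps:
$h = 0$ ($h = 0 \cdot 6 = 0$)
$a{\left(U,E \right)} = E U$ ($a{\left(U,E \right)} = \left(E U + U\right) - U = \left(U + E U\right) - U = E U$)
$h a{\left(Y{\left(4 \right)},W \right)} X = 0 \left(\left(-3\right) 4\right) 7 = 0 \left(-12\right) 7 = 0 \cdot 7 = 0$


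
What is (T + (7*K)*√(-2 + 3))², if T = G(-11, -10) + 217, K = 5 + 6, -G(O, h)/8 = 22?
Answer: 13924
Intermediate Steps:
G(O, h) = -176 (G(O, h) = -8*22 = -176)
K = 11
T = 41 (T = -176 + 217 = 41)
(T + (7*K)*√(-2 + 3))² = (41 + (7*11)*√(-2 + 3))² = (41 + 77*√1)² = (41 + 77*1)² = (41 + 77)² = 118² = 13924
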